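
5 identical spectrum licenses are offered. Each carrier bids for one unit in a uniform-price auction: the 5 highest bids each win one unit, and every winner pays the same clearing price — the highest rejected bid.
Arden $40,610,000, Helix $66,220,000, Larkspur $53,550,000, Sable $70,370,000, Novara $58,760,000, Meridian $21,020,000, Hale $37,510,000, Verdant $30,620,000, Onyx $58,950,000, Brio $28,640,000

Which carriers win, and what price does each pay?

Sable, Helix, Onyx, Novara, Larkspur; each pays $40,610,000

Sorting: 70,370,000 (Sable), 66,220,000 (Helix), 58,950,000 (Onyx), 58,760,000 (Novara), 53,550,000 (Larkspur), 40,610,000 (Arden), 37,510,000 (Hale), …
Winners (5 units): Sable, Helix, Onyx, Novara, Larkspur.
Clearing price = highest rejected bid = $40,610,000.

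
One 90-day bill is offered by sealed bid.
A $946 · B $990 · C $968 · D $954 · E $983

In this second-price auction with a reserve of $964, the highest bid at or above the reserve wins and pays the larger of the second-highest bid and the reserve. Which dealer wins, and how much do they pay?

Second-price auction with a reserve of $964: the highest bid at or above the reserve wins and pays the larger of the second-highest bid and the reserve.
Bids in order: 990 (B) > 983 (E) > 968 (C) > 954 (D) > 946 (A)
B has the top bid at or above the reserve ($990).
max(second-highest $983, reserve $964) = $983; the reserve does not bind.

B pays $983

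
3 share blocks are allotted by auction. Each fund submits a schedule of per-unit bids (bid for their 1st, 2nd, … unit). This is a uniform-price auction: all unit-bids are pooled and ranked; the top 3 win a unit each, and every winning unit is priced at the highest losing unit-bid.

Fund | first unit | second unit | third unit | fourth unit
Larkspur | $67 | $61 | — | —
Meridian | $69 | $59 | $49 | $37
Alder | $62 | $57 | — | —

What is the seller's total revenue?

Total revenue: $183

Pooled unit-bids ranked (top 3): 69 (Meridian-1), 67 (Larkspur-1), 62 (Alder-1)
Highest rejected unit-bid = $61.
Allocation: Alder 1, Larkspur 1, Meridian 1. Every unit priced at $61.
Revenue = 3 × 61 = $183.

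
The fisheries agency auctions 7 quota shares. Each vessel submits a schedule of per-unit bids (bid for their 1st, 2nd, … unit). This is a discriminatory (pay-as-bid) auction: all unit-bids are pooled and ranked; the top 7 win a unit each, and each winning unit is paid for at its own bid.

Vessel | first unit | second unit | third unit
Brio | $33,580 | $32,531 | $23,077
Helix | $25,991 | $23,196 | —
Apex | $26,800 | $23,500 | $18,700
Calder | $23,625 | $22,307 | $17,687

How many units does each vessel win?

All unit-bids, highest first — top 7: 33,580 (Brio-1), 32,531 (Brio-2), 26,800 (Apex-1), 25,991 (Helix-1), 23,625 (Calder-1), 23,500 (Apex-2), 23,196 (Helix-2)
Next rejected bid: $23,077 (not a price — pay-as-bid).
Allocation: Apex 2, Brio 2, Calder 1, Helix 2.

Apex 2, Brio 2, Calder 1, Helix 2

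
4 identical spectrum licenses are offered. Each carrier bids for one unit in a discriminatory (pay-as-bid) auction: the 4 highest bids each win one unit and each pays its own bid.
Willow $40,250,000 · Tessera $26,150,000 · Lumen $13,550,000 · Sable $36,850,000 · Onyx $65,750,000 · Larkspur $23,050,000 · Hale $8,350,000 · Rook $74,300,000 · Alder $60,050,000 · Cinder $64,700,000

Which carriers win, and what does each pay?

Bids ranked high→low: 74,300,000 (Rook), 65,750,000 (Onyx), 64,700,000 (Cinder), 60,050,000 (Alder), 40,250,000 (Willow), 36,850,000 (Sable), …
The 4 highest are Rook, Onyx, Cinder, Alder.
Each winner pays its own bid: Rook $74,300,000, Onyx $65,750,000, Cinder $64,700,000, Alder $60,050,000.

Rook $74,300,000, Onyx $65,750,000, Cinder $64,700,000, Alder $60,050,000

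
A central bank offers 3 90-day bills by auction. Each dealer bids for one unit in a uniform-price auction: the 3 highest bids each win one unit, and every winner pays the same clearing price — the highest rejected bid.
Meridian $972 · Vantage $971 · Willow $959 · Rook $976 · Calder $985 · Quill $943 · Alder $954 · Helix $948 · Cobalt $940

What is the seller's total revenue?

Ordering the bids: 985 (Calder), 976 (Rook), 972 (Meridian), 971 (Vantage), 959 (Willow), …
Winners (3 units): Calder, Rook, Meridian.
Clearing price = highest rejected bid = $971.
Total revenue = 3 × $971 = $2,913.

Total revenue: $2,913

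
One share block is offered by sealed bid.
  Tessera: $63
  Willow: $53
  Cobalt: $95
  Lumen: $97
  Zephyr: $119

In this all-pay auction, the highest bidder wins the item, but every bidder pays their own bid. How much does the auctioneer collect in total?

Total revenue: $427

All-pay auction: the highest bidder wins the item, but every bidder pays their own bid.
Sorting bids: 119 (Zephyr) > 97 (Lumen) > 95 (Cobalt) > 63 (Tessera) > 53 (Willow)
Zephyr wins with the top bid; all bids are sunk regardless.
Every bidder forfeits their bid regardless of winning.
Revenue = 63 + 53 + 95 + 97 + 119 = $427.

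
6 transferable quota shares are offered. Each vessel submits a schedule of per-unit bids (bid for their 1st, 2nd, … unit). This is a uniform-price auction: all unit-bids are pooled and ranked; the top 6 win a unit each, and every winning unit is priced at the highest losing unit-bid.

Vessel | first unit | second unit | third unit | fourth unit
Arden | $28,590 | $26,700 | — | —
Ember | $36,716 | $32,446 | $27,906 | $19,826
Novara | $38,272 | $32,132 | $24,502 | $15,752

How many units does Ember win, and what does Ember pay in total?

Ember: 3 units, pays $80,100

Merging the schedules and taking the best 6: 38,272 (Novara-1), 36,716 (Ember-1), 32,446 (Ember-2), 32,132 (Novara-2), 28,590 (Arden-1), 27,906 (Ember-3)
The (k+1)-th unit-bid is $26,700.
Ember wins 3 unit(s) at $26,700 each.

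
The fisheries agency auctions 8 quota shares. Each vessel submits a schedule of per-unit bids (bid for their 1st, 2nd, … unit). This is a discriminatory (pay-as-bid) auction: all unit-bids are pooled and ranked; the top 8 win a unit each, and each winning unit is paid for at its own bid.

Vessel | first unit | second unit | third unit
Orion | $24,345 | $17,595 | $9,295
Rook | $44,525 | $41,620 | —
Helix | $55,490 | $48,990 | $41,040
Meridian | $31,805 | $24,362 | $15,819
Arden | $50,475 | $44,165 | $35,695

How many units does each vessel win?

All unit-bids, highest first — top 8: 55,490 (Helix-1), 50,475 (Arden-1), 48,990 (Helix-2), 44,525 (Rook-1), 44,165 (Arden-2), 41,620 (Rook-2), 41,040 (Helix-3), 35,695 (Arden-3)
Next rejected bid: $31,805 (not a price — pay-as-bid).
Allocation: Arden 3, Helix 3, Rook 2.

Arden 3, Helix 3, Rook 2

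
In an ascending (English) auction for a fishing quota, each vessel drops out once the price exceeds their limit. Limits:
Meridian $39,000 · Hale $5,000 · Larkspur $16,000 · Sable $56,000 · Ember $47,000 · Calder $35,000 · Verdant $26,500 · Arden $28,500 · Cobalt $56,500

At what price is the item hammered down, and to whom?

Open ascending-bid auction: the price rises until one bidder remains; the winner pays the price at which the last rival dropped out.
Limits ranked: 56,500 (Cobalt) > 56,000 (Sable) > 47,000 (Ember) > 39,000 (Meridian) > 35,000 (Calder) > 28,500 (Arden) > …
Once the price passes $56,000, only Cobalt is left; the hammer falls at Sable's limit of $56,000.

Cobalt wins at $56,000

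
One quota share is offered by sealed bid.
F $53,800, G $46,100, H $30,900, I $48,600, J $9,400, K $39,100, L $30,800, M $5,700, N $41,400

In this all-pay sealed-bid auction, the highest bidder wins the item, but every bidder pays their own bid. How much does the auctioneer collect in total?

Total revenue: $305,800

All-pay sealed-bid auction: the highest bidder wins the item, but every bidder pays their own bid.
Bids ranked: 53,800 (F) > 48,600 (I) > 46,100 (G) > 41,400 (N) > 39,100 (K) > 30,900 (H) > …
Every bidder forfeits their bid regardless of winning.
Revenue = 53,800 + 46,100 + 30,900 + 48,600 + 9,400 + 39,100 + 30,800 + 5,700 + 41,400 = $305,800.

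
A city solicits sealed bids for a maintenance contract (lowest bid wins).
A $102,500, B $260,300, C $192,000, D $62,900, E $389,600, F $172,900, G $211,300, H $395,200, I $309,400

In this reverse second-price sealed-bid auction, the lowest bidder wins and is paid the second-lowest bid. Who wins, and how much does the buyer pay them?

D is paid $102,500

Bids ranked: 62,900 (D) < 102,500 (A) < 172,900 (F) < 192,000 (C) < 211,300 (G) < 260,300 (B) < …
D wins with the lowest bid; price is set by the runner-up at $102,500.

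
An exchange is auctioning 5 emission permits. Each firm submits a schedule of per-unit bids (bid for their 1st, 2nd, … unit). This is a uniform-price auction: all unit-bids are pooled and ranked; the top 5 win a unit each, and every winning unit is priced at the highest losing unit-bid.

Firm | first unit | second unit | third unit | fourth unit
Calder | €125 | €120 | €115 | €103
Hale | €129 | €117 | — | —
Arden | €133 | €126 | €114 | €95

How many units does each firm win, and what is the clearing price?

Pooled unit-bids ranked (top 5): 133 (Arden-1), 129 (Hale-1), 126 (Arden-2), 125 (Calder-1), 120 (Calder-2)
First bid not allocated: €117.
Allocation: Arden 2, Calder 2, Hale 1.

Arden 2, Calder 2, Hale 1; clearing price €117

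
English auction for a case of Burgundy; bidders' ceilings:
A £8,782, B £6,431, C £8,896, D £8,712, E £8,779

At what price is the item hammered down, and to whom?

C wins at £8,782

Rule: the price rises until one bidder remains; the winner pays the price at which the last rival dropped out.
Limits in order: 8,896 (C) > 8,782 (A) > 8,779 (E) > 8,712 (D) > 6,431 (B)
Once the price passes £8,782, only C is left; the hammer falls at A's limit of £8,782.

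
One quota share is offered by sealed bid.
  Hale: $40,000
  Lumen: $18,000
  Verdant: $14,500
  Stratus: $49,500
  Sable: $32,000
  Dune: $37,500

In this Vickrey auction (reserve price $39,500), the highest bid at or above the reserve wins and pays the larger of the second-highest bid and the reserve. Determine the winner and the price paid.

Bids ranked: 49,500 (Stratus) > 40,000 (Hale) > 37,500 (Dune) > 32,000 (Sable) > 18,000 (Lumen) > 14,500 (Verdant)
Stratus has the top bid at or above the reserve ($49,500).
Second-highest bid $40,000 exceeds the reserve $39,500 → payment $40,000.

Stratus pays $40,000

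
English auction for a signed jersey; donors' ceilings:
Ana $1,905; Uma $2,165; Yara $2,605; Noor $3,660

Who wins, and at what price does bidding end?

Limits ranked: 3,660 (Noor) > 2,605 (Yara) > 2,165 (Uma) > 1,905 (Ana)
Bidding ends when Yara exits at $2,605; Noor takes it.

Noor wins at $2,605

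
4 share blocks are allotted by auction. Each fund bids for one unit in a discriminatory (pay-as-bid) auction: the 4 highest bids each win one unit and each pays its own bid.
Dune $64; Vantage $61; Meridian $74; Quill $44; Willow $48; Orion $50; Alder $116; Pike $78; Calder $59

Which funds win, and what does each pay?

Alder $116, Pike $78, Meridian $74, Dune $64

Sorting: 116 (Alder), 78 (Pike), 74 (Meridian), 64 (Dune), 61 (Vantage), 59 (Calder), …
Winners (4 units): Alder, Pike, Meridian, Dune.
Each winner pays its own bid: Alder $116, Pike $78, Meridian $74, Dune $64.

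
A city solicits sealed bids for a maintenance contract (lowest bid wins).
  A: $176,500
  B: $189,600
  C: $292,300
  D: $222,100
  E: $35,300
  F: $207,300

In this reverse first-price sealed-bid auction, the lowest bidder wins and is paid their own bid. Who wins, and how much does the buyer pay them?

Sorting bids: 35,300 (E) < 176,500 (A) < 189,600 (B) < 207,300 (F) < 222,100 (D) < 292,300 (C)
E is lowest → is paid own bid, $35,300.

E is paid $35,300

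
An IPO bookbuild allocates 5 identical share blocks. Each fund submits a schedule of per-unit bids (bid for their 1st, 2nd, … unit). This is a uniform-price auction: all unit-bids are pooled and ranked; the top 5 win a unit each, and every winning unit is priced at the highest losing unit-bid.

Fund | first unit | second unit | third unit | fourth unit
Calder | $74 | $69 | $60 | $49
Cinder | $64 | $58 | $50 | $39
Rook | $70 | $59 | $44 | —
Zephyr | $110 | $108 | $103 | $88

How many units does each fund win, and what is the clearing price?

Calder 1, Zephyr 4; clearing price $70

Pooled unit-bids ranked (top 5): 110 (Zephyr-1), 108 (Zephyr-2), 103 (Zephyr-3), 88 (Zephyr-4), 74 (Calder-1)
Highest rejected unit-bid = $70.
Allocation: Calder 1, Zephyr 4.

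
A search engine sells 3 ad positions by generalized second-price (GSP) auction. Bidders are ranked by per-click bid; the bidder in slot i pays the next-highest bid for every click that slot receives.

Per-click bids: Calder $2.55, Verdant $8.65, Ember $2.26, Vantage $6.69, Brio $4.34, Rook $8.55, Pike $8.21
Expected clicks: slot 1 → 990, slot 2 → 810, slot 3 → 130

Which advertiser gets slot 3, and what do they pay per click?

Pike; $6.69 per click

Ranked by bid: $8.65 (Verdant) > $8.55 (Rook) > $8.21 (Pike) > $6.69 (Vantage) > …
Slot 3 goes to the third-ranked bidder, Pike, who pays the next bid down: $6.69/click.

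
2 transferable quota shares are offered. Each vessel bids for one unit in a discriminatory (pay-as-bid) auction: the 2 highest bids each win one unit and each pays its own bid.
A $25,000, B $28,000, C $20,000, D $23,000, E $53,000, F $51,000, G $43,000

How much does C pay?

C pays $0

Sorting: 53,000 (E), 51,000 (F), 43,000 (G), 28,000 (B), …
The 2 highest are E, F.
C does not win → $0.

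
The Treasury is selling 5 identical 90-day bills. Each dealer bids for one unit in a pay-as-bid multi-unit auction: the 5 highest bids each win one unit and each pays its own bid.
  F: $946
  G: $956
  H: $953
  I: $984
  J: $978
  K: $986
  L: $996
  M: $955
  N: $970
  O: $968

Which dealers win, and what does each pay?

L $996, K $986, I $984, J $978, N $970

Bids ranked high→low: 996 (L), 986 (K), 984 (I), 978 (J), 970 (N), 968 (O), 956 (G), …
Winners (5 units): L, K, I, J, N.
Each winner pays its own bid: L $996, K $986, I $984, J $978, N $970.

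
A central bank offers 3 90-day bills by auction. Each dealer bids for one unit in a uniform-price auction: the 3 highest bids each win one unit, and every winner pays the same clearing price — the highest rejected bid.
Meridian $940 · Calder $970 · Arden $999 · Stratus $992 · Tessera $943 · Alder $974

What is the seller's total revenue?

Total revenue: $2,910

Sorting: 999 (Arden), 992 (Stratus), 974 (Alder), 970 (Calder), 943 (Tessera), …
Winners (3 units): Arden, Stratus, Alder.
Clearing price = highest rejected bid = $970.
Total revenue = 3 × $970 = $2,910.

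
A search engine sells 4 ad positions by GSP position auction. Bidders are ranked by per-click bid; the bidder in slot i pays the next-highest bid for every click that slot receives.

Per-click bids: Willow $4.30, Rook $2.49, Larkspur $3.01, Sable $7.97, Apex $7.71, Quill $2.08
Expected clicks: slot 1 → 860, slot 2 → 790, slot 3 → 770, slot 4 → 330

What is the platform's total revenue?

Per-click bids in order: $7.97 (Sable) > $7.71 (Apex) > $4.30 (Willow) > $3.01 (Larkspur) > $2.49 (Rook) > …
Slot 1: Sable pays $7.71 × 860 = $6630.60
Slot 2: Apex pays $4.30 × 790 = $3397.00
Slot 3: Willow pays $3.01 × 770 = $2317.70
Slot 4: Larkspur pays $2.49 × 330 = $821.70
Total = $13167.00

Total revenue: $13167.00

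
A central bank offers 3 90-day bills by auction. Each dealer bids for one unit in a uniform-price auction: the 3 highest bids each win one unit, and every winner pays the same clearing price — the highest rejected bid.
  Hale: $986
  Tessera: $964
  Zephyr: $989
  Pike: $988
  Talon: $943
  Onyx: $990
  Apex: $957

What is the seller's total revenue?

Total revenue: $2,958

Bids ranked high→low: 990 (Onyx), 989 (Zephyr), 988 (Pike), 986 (Hale), 964 (Tessera), …
Top 3: Onyx, Zephyr, Pike.
Highest unsuccessful bid: $986 → clearing price.
Total revenue = 3 × $986 = $2,958.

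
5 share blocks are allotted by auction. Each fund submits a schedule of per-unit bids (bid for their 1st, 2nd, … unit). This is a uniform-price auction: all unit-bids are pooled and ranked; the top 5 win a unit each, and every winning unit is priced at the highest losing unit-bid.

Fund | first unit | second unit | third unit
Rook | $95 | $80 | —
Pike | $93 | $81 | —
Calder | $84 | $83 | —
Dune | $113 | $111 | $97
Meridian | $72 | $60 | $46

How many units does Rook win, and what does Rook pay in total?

Rook: 1 unit, pays $84

Merging the schedules and taking the best 5: 113 (Dune-1), 111 (Dune-2), 97 (Dune-3), 95 (Rook-1), 93 (Pike-1)
The (k+1)-th unit-bid is $84.
Rook wins 1 unit(s) at $84 each.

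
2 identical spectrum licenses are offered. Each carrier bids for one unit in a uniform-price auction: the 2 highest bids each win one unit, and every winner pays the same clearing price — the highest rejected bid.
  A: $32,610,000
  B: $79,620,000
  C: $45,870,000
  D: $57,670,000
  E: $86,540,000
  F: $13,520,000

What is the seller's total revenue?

Ordering the bids: 86,540,000 (E), 79,620,000 (B), 57,670,000 (D), 45,870,000 (C), …
The 2 highest are E, B.
First losing bid is D's $57,670,000, which sets the uniform price.
Total revenue = 2 × $57,670,000 = $115,340,000.

Total revenue: $115,340,000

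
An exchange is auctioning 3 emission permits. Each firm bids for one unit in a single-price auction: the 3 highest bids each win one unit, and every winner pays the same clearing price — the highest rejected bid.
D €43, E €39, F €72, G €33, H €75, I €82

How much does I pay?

Ordering the bids: 82 (I), 75 (H), 72 (F), 43 (D), 39 (E), …
Winners (3 units): I, H, F.
First losing bid is D's €43, which sets the uniform price.
I wins → pays €43.

I pays €43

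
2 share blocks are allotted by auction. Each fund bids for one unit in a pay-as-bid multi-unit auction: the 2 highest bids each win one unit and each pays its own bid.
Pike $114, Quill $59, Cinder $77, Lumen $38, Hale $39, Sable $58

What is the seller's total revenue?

Total revenue: $191

Ordering the bids: 114 (Pike), 77 (Cinder), 59 (Quill), 58 (Sable), …
The 2 highest are Pike, Cinder.
Total revenue = 114 + 77 = $191.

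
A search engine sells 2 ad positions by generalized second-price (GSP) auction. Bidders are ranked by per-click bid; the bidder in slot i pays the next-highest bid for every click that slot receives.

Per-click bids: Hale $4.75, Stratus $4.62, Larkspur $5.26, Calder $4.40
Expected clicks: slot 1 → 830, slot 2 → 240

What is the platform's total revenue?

Per-click bids in order: $5.26 (Larkspur) > $4.75 (Hale) > $4.62 (Stratus) > …
Slot 1: Larkspur pays $4.75 × 830 = $3942.50
Slot 2: Hale pays $4.62 × 240 = $1108.80
Total = $5051.30

Total revenue: $5051.30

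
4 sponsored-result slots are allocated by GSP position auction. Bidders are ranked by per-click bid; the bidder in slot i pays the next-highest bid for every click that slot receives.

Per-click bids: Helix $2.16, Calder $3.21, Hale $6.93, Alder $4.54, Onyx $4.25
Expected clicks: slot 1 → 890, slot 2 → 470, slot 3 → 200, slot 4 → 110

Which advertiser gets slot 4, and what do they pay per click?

Calder; $2.16 per click

Ranked by bid: $6.93 (Hale) > $4.54 (Alder) > $4.25 (Onyx) > $3.21 (Calder) > $2.16 (Helix)
Slot 4 goes to the fourth-ranked bidder, Calder, who pays the next bid down: $2.16/click.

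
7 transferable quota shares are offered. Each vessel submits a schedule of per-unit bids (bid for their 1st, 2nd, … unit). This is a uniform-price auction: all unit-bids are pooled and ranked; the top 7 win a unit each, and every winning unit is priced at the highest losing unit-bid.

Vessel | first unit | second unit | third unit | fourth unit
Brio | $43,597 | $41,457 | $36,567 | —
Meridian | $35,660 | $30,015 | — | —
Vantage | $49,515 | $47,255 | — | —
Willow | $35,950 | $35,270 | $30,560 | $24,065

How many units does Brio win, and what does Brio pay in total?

Brio: 3 units, pays $105,810

Merging the schedules and taking the best 7: 49,515 (Vantage-1), 47,255 (Vantage-2), 43,597 (Brio-1), 41,457 (Brio-2), 36,567 (Brio-3), 35,950 (Willow-1), 35,660 (Meridian-1)
Highest rejected unit-bid = $35,270.
Brio wins 3 unit(s) at $35,270 each.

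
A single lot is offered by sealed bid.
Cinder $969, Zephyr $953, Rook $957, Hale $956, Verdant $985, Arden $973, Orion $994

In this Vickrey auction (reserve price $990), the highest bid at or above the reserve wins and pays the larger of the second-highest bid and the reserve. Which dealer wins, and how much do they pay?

Rule: the highest bid at or above the reserve wins and pays the larger of the second-highest bid and the reserve.
Sorting bids: 994 (Orion) > 985 (Verdant) > 973 (Arden) > 969 (Cinder) > 957 (Rook) > 956 (Hale) > …
Highest eligible bid: Orion at $994.
max(second-highest $985, reserve $990) = $990.

Orion pays $990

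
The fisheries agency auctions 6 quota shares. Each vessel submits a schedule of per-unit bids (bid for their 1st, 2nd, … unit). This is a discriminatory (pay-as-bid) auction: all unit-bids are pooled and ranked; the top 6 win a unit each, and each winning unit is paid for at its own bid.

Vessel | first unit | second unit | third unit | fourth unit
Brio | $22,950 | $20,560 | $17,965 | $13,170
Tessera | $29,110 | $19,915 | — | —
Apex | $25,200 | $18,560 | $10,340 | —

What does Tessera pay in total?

All unit-bids, highest first — top 6: 29,110 (Tessera-1), 25,200 (Apex-1), 22,950 (Brio-1), 20,560 (Brio-2), 19,915 (Tessera-2), 18,560 (Apex-2)
Next rejected bid: $17,965 (not a price — pay-as-bid).
Tessera's winning unit-bids: 29,110 + 19,915 = $49,025.

Tessera pays $49,025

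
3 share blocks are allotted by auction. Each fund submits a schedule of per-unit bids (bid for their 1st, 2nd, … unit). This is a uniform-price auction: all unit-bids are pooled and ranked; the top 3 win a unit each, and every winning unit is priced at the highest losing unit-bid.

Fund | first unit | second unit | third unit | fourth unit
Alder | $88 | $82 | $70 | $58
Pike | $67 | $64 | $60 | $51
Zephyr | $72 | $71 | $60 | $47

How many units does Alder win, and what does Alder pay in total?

Pooled unit-bids ranked (top 3): 88 (Alder-1), 82 (Alder-2), 72 (Zephyr-1)
The (k+1)-th unit-bid is $71.
Alder wins 2 unit(s) at $71 each.

Alder: 2 units, pays $142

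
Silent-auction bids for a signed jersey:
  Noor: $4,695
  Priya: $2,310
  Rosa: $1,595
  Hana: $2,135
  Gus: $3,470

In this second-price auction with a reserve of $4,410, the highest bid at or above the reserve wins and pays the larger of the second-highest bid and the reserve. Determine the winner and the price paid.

Noor pays $4,410

Rule: the highest bid at or above the reserve wins and pays the larger of the second-highest bid and the reserve.
Bids in order: 4,695 (Noor) > 3,470 (Gus) > 2,310 (Priya) > 2,135 (Hana) > 1,595 (Rosa)
Highest eligible bid: Noor at $4,695.
max(second-highest $3,470, reserve $4,410) = $4,410.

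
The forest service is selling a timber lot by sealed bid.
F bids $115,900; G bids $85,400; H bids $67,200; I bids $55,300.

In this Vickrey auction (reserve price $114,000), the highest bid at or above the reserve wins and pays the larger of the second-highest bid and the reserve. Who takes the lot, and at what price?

F pays $114,000

Bids in order: 115,900 (F) > 85,400 (G) > 67,200 (H) > 55,300 (I)
Highest eligible bid: F at $115,900.
max(second-highest $85,400, reserve $114,000) = $114,000.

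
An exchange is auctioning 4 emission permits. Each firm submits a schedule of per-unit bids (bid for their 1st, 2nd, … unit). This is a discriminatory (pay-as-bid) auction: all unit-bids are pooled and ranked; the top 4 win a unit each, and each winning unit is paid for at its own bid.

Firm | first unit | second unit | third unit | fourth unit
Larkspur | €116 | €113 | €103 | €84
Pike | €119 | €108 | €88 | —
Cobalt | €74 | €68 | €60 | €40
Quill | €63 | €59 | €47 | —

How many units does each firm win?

All unit-bids, highest first — top 4: 119 (Pike-1), 116 (Larkspur-1), 113 (Larkspur-2), 108 (Pike-2)
Next rejected bid: €103 (not a price — pay-as-bid).
Allocation: Larkspur 2, Pike 2.

Larkspur 2, Pike 2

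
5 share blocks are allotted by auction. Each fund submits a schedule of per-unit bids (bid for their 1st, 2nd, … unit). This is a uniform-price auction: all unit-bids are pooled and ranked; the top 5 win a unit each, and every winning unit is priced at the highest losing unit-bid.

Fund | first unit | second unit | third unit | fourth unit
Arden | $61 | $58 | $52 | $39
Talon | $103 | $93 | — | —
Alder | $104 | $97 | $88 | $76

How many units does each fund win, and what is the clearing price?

Merging the schedules and taking the best 5: 104 (Alder-1), 103 (Talon-1), 97 (Alder-2), 93 (Talon-2), 88 (Alder-3)
First bid not allocated: $76.
Allocation: Alder 3, Talon 2.

Alder 3, Talon 2; clearing price $76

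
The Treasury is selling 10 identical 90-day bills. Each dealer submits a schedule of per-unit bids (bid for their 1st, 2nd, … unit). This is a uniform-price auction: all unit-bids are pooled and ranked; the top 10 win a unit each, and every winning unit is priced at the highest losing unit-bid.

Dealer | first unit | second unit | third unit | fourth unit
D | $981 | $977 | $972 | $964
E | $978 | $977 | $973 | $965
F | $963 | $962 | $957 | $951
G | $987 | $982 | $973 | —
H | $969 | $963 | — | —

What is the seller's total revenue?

Total revenue: $9,650

Pooled unit-bids ranked (top 10): 987 (G-1), 982 (G-2), 981 (D-1), 978 (E-1), 977 (D-2), 977 (E-2), 973 (E-3), 973 (G-3), 972 (D-3), 969 (H-1)
Highest rejected unit-bid = $965.
Allocation: D 3, E 3, G 3, H 1. Every unit priced at $965.
Revenue = 10 × 965 = $9,650.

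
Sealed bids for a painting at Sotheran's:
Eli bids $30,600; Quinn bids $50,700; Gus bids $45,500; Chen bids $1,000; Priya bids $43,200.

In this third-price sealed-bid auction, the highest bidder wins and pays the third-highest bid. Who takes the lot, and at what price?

Quinn pays $43,200

Rule: the highest bidder wins and pays the third-highest bid.
Bids in order: 50,700 (Quinn) > 45,500 (Gus) > 43,200 (Priya) > 30,600 (Eli) > 1,000 (Chen)
Quinn wins; payment is bid #3 in the ranking = $43,200.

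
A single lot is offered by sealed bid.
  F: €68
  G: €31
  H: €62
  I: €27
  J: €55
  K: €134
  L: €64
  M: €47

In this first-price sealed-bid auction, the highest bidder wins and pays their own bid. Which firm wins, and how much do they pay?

K pays €134

First-price sealed-bid auction: the highest bidder wins and pays their own bid.
Sorting bids: 134 (K) > 68 (F) > 64 (L) > 62 (H) > 55 (J) > 47 (M) > …
K is highest → pays own bid, €134.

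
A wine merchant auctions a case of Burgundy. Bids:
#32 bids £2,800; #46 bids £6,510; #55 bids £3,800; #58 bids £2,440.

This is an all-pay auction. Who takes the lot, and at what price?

#46 pays £6,510

Rule: the highest bidder wins the item, but every bidder pays their own bid.
Bids ranked: 6,510 (#46) > 3,800 (#55) > 2,800 (#32) > 2,440 (#58)
#46 wins with the top bid; all bids are sunk regardless.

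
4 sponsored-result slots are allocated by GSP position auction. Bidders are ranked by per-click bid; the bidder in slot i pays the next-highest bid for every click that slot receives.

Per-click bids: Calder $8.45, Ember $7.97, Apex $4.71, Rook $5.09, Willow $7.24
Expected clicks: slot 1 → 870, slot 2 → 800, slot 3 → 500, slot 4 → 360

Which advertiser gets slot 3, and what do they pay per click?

Ranked by bid: $8.45 (Calder) > $7.97 (Ember) > $7.24 (Willow) > $5.09 (Rook) > $4.71 (Apex)
Slot 3 goes to the third-ranked bidder, Willow, who pays the next bid down: $5.09/click.

Willow; $5.09 per click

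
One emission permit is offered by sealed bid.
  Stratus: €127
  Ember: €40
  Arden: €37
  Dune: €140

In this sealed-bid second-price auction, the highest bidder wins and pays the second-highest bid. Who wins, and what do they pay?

Dune pays €127

Rule: the highest bidder wins and pays the second-highest bid.
Bids in order: 140 (Dune) > 127 (Stratus) > 40 (Ember) > 37 (Arden)
Dune wins with the highest bid; price is set by the runner-up at €127.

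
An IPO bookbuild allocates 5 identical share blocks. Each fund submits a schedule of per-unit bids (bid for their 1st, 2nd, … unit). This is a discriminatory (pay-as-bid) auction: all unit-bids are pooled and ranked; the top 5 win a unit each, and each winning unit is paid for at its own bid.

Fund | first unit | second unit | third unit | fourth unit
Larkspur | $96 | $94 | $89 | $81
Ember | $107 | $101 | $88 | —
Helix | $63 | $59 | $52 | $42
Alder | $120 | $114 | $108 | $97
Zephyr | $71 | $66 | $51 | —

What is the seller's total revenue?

Merging the schedules and taking the best 5: 120 (Alder-1), 114 (Alder-2), 108 (Alder-3), 107 (Ember-1), 101 (Ember-2)
Next rejected bid: $97 (not a price — pay-as-bid).
Each winning unit pays its own bid.
Revenue = 120 + 114 + 108 + 107 + 101 = $550.

Total revenue: $550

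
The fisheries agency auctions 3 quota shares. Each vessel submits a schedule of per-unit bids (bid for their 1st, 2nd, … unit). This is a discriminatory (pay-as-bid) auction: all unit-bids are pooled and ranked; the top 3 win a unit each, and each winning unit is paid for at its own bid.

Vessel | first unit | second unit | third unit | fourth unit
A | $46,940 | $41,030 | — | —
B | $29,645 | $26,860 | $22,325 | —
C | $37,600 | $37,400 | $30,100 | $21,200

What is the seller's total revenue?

Merging the schedules and taking the best 3: 46,940 (A-1), 41,030 (A-2), 37,600 (C-1)
Next rejected bid: $37,400 (not a price — pay-as-bid).
Each winning unit pays its own bid.
Revenue = 46,940 + 41,030 + 37,600 = $125,570.

Total revenue: $125,570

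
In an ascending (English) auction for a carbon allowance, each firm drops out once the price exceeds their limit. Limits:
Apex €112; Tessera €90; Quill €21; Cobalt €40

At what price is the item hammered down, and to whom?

Rule: the price rises until one bidder remains; the winner pays the price at which the last rival dropped out.
Limits in order: 112 (Apex) > 90 (Tessera) > 40 (Cobalt) > 21 (Quill)
Once the price passes €90, only Apex is left; the hammer falls at Tessera's limit of €90.

Apex wins at €90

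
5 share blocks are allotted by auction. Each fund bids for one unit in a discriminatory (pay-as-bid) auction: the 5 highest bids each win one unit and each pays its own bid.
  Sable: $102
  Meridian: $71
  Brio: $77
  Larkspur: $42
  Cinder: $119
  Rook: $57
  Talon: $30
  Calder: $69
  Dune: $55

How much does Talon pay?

Sorting: 119 (Cinder), 102 (Sable), 77 (Brio), 71 (Meridian), 69 (Calder), 57 (Rook), 55 (Dune), …
Top 5: Cinder, Sable, Brio, Meridian, Calder.
Talon does not win → $0.

Talon pays $0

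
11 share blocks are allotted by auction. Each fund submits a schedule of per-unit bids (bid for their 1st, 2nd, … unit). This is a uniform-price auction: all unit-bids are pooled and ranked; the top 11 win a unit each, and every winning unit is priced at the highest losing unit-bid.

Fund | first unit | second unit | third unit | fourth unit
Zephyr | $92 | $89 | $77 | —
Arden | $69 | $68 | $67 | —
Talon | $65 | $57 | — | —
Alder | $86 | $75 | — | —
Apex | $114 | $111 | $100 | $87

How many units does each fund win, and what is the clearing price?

Alder 2, Apex 4, Arden 2, Zephyr 3; clearing price $67

All unit-bids, highest first — top 11: 114 (Apex-1), 111 (Apex-2), 100 (Apex-3), 92 (Zephyr-1), 89 (Zephyr-2), 87 (Apex-4), 86 (Alder-1), 77 (Zephyr-3), 75 (Alder-2), 69 (Arden-1), 68 (Arden-2)
First bid not allocated: $67.
Allocation: Alder 2, Apex 4, Arden 2, Zephyr 3.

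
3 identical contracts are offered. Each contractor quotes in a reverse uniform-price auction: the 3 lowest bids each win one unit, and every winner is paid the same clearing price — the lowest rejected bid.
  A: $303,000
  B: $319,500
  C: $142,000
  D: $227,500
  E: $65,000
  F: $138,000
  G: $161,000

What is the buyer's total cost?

Total cost: $483,000

Sorting: 65,000 (E), 138,000 (F), 142,000 (C), 161,000 (G), 227,500 (D), …
Winners (3 units): E, F, C.
First losing bid is G's $161,000, which sets the uniform price.
Total cost = 3 × $161,000 = $483,000.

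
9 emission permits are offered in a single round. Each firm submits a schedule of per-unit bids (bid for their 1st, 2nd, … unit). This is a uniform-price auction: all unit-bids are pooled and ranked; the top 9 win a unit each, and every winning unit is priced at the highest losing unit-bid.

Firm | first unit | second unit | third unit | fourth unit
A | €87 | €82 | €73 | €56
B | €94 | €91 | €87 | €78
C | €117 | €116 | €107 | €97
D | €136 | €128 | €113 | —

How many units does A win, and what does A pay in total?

All unit-bids, highest first — top 9: 136 (D-1), 128 (D-2), 117 (C-1), 116 (C-2), 113 (D-3), 107 (C-3), 97 (C-4), 94 (B-1), 91 (B-2)
First bid not allocated: €87.
A wins 0 unit(s) at €87 each.

A: 0 units, pays €0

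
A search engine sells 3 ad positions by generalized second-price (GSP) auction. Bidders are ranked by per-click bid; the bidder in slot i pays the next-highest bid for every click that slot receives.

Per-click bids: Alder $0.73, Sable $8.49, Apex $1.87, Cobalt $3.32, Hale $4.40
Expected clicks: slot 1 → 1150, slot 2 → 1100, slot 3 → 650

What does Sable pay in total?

Per-click bids in order: $8.49 (Sable) > $4.40 (Hale) > $3.32 (Cobalt) > $1.87 (Apex) > …
Sable holds slot 1 → pays next bid $4.40 × 1150 clicks = $5060.00.

Sable pays $5060.00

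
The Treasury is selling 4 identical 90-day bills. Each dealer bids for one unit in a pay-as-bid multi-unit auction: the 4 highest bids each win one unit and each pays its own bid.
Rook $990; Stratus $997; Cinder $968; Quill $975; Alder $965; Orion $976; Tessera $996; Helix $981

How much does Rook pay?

Bids ranked high→low: 997 (Stratus), 996 (Tessera), 990 (Rook), 981 (Helix), 976 (Orion), 975 (Quill), …
Top 4: Stratus, Tessera, Rook, Helix.
Rook wins → own bid $990.

Rook pays $990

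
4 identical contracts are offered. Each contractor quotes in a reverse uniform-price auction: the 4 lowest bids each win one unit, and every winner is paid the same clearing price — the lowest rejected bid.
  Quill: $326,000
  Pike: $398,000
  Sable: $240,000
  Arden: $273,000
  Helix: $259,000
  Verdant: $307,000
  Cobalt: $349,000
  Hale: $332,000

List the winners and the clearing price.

Sable, Helix, Arden, Verdant; each is paid $326,000

Bids ranked low→high: 240,000 (Sable), 259,000 (Helix), 273,000 (Arden), 307,000 (Verdant), 326,000 (Quill), 332,000 (Hale), …
The 4 lowest are Sable, Helix, Arden, Verdant.
First losing bid is Quill's $326,000, which sets the uniform price.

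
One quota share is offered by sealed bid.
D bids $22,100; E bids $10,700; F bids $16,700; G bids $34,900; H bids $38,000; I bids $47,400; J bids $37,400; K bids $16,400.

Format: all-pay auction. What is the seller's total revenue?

Bids ranked: 47,400 (I) > 38,000 (H) > 37,400 (J) > 34,900 (G) > 22,100 (D) > 16,700 (F) > …
I wins with the top bid; all bids are sunk regardless.
Every bidder forfeits their bid regardless of winning.
Revenue = 22,100 + 10,700 + 16,700 + 34,900 + 38,000 + 47,400 + 37,400 + 16,400 = $223,600.

Total revenue: $223,600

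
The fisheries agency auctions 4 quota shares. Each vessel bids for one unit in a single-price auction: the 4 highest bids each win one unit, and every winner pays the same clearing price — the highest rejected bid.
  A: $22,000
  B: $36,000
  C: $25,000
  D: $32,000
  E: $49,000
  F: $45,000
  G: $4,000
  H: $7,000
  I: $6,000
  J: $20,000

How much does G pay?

Bids ranked high→low: 49,000 (E), 45,000 (F), 36,000 (B), 32,000 (D), 25,000 (C), 22,000 (A), …
The 4 highest are E, F, B, D.
First losing bid is C's $25,000, which sets the uniform price.
G does not win → pays $0.

G pays $0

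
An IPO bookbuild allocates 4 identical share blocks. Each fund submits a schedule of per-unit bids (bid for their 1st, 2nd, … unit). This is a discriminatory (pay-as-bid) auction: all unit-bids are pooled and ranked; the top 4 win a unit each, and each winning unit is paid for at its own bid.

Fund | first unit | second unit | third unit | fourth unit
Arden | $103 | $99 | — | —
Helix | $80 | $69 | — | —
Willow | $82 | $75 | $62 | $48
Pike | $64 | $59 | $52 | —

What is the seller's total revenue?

Pooled unit-bids ranked (top 4): 103 (Arden-1), 99 (Arden-2), 82 (Willow-1), 80 (Helix-1)
Next rejected bid: $75 (not a price — pay-as-bid).
Each winning unit pays its own bid.
Revenue = 103 + 99 + 82 + 80 = $364.

Total revenue: $364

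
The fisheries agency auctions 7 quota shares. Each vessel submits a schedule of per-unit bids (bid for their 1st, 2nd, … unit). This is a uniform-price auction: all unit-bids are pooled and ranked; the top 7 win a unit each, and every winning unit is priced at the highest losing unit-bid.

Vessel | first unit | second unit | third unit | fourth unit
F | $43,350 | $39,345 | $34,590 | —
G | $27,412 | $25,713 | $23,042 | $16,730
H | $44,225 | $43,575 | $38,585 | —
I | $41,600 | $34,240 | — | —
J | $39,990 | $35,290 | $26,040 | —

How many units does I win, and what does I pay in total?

I: 1 unit, pays $35,290

Merging the schedules and taking the best 7: 44,225 (H-1), 43,575 (H-2), 43,350 (F-1), 41,600 (I-1), 39,990 (J-1), 39,345 (F-2), 38,585 (H-3)
First bid not allocated: $35,290.
I wins 1 unit(s) at $35,290 each.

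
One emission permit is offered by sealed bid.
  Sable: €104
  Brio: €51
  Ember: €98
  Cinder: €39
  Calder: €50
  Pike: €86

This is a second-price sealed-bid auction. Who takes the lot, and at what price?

Second-price sealed-bid auction: the highest bidder wins and pays the second-highest bid.
Sorting bids: 104 (Sable) > 98 (Ember) > 86 (Pike) > 51 (Brio) > 50 (Calder) > 39 (Cinder)
Sable is highest; pays the second-highest bid, €98.

Sable pays €98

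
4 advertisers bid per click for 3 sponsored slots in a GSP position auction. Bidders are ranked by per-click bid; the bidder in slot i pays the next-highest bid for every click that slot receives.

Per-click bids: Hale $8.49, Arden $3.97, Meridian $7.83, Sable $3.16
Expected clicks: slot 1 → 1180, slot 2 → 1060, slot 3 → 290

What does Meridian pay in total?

Ranked by bid: $8.49 (Hale) > $7.83 (Meridian) > $3.97 (Arden) > $3.16 (Sable)
Meridian holds slot 2 → pays next bid $3.97 × 1060 clicks = $4208.20.

Meridian pays $4208.20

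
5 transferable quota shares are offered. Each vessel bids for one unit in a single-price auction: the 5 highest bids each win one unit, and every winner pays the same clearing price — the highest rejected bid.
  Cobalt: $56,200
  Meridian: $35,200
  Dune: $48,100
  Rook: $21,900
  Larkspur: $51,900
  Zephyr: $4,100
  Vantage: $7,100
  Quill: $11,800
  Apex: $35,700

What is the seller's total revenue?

Sorting: 56,200 (Cobalt), 51,900 (Larkspur), 48,100 (Dune), 35,700 (Apex), 35,200 (Meridian), 21,900 (Rook), 11,800 (Quill), …
Winners (5 units): Cobalt, Larkspur, Dune, Apex, Meridian.
First losing bid is Rook's $21,900, which sets the uniform price.
Total revenue = 5 × $21,900 = $109,500.

Total revenue: $109,500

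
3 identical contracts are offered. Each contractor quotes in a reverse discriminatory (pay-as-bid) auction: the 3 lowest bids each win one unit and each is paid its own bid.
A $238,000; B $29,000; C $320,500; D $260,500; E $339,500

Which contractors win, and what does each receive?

B $29,000, A $238,000, D $260,500

Bids ranked low→high: 29,000 (B), 238,000 (A), 260,500 (D), 320,500 (C), 339,500 (E)
The 3 lowest are B, A, D.
Each winner is paid its own bid: B $29,000, A $238,000, D $260,500.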